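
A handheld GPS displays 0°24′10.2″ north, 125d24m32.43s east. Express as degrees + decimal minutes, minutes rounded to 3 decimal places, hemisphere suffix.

φ: seconds/60 = 0.17000; minutes = 24 + 0.17000 = 24.17000
Longitude: seconds/60 = 0.54050; minutes = 24 + 0.54050 = 24.54050

0° 24.170′ N, 125° 24.541′ E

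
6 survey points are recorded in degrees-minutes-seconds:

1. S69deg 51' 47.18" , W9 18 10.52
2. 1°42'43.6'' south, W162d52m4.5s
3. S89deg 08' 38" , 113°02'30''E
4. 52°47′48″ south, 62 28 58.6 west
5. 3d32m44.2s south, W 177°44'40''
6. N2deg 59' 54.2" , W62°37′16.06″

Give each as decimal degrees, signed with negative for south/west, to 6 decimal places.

1. -69.863106, -9.302922
2. -1.712111, -162.867917
3. -89.143889, 113.041667
4. -52.796667, -62.482944
5. -3.545611, -177.744444
6. 2.998389, -62.621128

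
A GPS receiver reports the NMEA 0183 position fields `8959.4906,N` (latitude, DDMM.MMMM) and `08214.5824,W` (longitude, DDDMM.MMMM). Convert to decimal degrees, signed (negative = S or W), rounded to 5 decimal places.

Latitude: split at 2 digits → 89° and 59.4906′; 89 + 59.4906/60 = 89.991510
N ⇒ keep positive
Lon: split at 3 digits → 082° and 14.5824′; 82 + 14.5824/60 = 82.243040
W ⇒ negate

89.99151, -82.24304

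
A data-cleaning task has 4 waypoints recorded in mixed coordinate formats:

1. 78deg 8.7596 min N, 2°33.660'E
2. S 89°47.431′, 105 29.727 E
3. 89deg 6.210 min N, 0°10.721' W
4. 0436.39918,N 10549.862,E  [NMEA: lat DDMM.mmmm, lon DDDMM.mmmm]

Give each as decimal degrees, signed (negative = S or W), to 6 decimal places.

1. 78.145993, 2.561000
2. -89.790517, 105.495450
3. 89.103500, -0.178683
4. 4.606653, 105.831033

Point 1:
  φ: 8.7596′ = 0.145993°; total 78.1459933
  N ⇒ keep positive
  Lon: 2 + 33.66/60 = 2.5610000
  E → positive
Point 2:
  Latitude: 47.431′ = 0.790517°; total 89.7905167
  hemisphere S, so the sign is −
  Lon: 29.727′ = 0.495450°; total 105.4954500
  E ⇒ keep positive
Point 3:
  φ: 6.21′ = 0.103500°; total 89.1035000
  N ⇒ keep positive
  λ: 0 + 10.721/60 = 0.1786833
  W ⇒ negate
Point 4:
  Latitude: split at 2 digits → 04° and 36.39918′; 4 + 36.39918/60 = 4.6066530
  N ⇒ keep positive
  Lon: split at 3 digits → 105° and 49.862′; 105 + 49.862/60 = 105.8310333
  E → positive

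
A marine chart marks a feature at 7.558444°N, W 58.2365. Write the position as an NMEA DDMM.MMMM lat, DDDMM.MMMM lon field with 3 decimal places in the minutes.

φ: minutes = (7.558444 − 7) × 60 = 33.50664
Lon: minutes = (58.236500 − 58) × 60 = 14.19000

0733.507,N / 05814.190,W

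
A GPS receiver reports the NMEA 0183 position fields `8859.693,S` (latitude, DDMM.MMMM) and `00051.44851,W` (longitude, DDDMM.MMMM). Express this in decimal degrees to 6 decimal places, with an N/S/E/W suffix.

φ: split at 2 digits → 88° and 59.693′; 88 + 59.693/60 = 88.9948833
Lon: split at 3 digits → 000° and 51.44851′; 0 + 51.44851/60 = 0.8574752

88.994883° S, 0.857475° W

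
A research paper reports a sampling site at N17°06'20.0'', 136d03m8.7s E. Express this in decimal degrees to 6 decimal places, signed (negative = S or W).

Lat: 6′ + 20″ = 6.33333′; 17 + 6.33333/60 = 17.1055556
N → positive
λ: 136 + 3/60 + 8.7/3600 = 136.0524167
E ⇒ keep positive

17.105556, 136.052417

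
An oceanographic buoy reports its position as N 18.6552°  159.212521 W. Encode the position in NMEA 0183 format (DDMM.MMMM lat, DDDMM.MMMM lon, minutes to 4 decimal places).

φ: minutes = (18.655200 − 18) × 60 = 39.312000
λ: fractional part 0.212521 → 12.751260 minutes

1839.3120,N / 15912.7513,W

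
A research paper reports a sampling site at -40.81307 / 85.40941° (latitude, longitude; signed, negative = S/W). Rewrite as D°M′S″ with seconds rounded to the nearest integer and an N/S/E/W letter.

Latitude is negative → S; |value| = 40.813070
Lat: 0.813070 × 60 = 48.78420′ → 48′, remainder × 60 = 47.05″
λ: 0.409410° → 24.56460′; 0.56460 × 60 = 33.88″

40°48′47″ S, 85°24′34″ E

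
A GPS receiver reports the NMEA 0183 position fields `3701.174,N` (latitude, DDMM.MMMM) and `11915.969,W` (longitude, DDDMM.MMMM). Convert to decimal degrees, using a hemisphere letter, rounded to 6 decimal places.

37.019567° N, 119.266150° W

Latitude: degrees = first 2 digits = 37, minutes = 1.174; 37 + 1.174/60 = 37.0195667
Longitude: split at 3 digits → 119° and 15.969′; 119 + 15.969/60 = 119.2661500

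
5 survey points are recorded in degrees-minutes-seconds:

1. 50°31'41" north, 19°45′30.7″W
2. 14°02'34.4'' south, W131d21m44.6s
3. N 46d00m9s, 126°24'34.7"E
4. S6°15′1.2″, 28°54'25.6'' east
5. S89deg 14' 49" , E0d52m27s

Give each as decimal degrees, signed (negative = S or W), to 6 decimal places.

1. 50.528056, -19.758528
2. -14.042889, -131.362389
3. 46.002500, 126.409639
4. -6.250333, 28.907111
5. -89.246944, 0.874167

Point 1:
  Latitude: 31′ + 41″ = 31.68333′; 50 + 31.68333/60 = 50.5280556
  N → positive
  Longitude: 19° + 45/60 + 30.7/3600 = 19 + 0.750000 + 0.008528 = 19.7585278
  W → negative
Point 2:
  Lat: 14° + 2/60 + 34.4/3600 = 14 + 0.033333 + 0.009556 = 14.0428889
  hemisphere S, so the sign is −
  λ: 131 + 21/60 + 44.6/3600 = 131.3623889
  W → negative
Point 3:
  φ: 46 + 0/60 + 9/3600 = 46.0025000
  N ⇒ keep positive
  Longitude: 126° + 24/60 + 34.7/3600 = 126 + 0.400000 + 0.009639 = 126.4096389
  E ⇒ keep positive
Point 4:
  Lat: 15′ + 1.2″ = 15.02000′; 6 + 15.02000/60 = 6.2503333
  S → negative
  λ: 28° + 54/60 + 25.6/3600 = 28 + 0.900000 + 0.007111 = 28.9071111
  E → positive
Point 5:
  Lat: 89 + 14/60 + 49/3600 = 89.2469444
  S → negative
  λ: 52′ + 27″ = 52.45000′; 0 + 52.45000/60 = 0.8741667
  E ⇒ keep positive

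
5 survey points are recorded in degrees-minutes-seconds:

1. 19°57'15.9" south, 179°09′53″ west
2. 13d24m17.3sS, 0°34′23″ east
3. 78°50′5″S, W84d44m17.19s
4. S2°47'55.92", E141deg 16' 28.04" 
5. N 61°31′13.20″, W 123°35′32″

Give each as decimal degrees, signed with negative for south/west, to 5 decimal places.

Point 1:
  Latitude: 57′ + 15.9″ = 57.26500′; 19 + 57.26500/60 = 19.954417
  S ⇒ negate
  Longitude: 179 + 9/60 + 53/3600 = 179.164722
  W → negative
Point 2:
  φ: 13° + 24/60 + 17.3/3600 = 13 + 0.400000 + 0.004806 = 13.404806
  S → negative
  λ: 0° + 34/60 + 23/3600 = 0 + 0.566667 + 0.006389 = 0.573056
  E ⇒ keep positive
Point 3:
  φ: 78 + 50/60 + 5/3600 = 78.834722
  S ⇒ negate
  Longitude: 84 + 44/60 + 17.19/3600 = 84.738108
  W → negative
Point 4:
  Lat: 2° + 47/60 + 55.92/3600 = 2 + 0.783333 + 0.015533 = 2.798867
  hemisphere S, so the sign is −
  λ: 141° + 16/60 + 28.04/3600 = 141 + 0.266667 + 0.007789 = 141.274456
  E ⇒ keep positive
Point 5:
  Lat: 31′ + 13.2″ = 31.22000′; 61 + 31.22000/60 = 61.520333
  N ⇒ keep positive
  Lon: 35′ + 32″ = 35.53333′; 123 + 35.53333/60 = 123.592222
  W ⇒ negate

1. -19.95442, -179.16472
2. -13.40481, 0.57306
3. -78.83472, -84.73811
4. -2.79887, 141.27446
5. 61.52033, -123.59222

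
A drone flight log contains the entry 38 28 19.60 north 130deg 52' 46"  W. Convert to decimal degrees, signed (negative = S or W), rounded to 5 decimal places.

φ: 38 + 28/60 + 19.6/3600 = 38.472111
N ⇒ keep positive
Longitude: 130° + 52/60 + 46/3600 = 130 + 0.866667 + 0.012778 = 130.879444
W → negative

38.47211, -130.87944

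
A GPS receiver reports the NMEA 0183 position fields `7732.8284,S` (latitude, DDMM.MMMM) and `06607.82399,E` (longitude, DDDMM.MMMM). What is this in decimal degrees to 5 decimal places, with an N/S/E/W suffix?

Lat: split at 2 digits → 77° and 32.8284′; 77 + 32.8284/60 = 77.547140
Longitude: degrees = first 3 digits = 66, minutes = 7.82399; 66 + 7.82399/60 = 66.130400

77.54714° S, 66.13040° E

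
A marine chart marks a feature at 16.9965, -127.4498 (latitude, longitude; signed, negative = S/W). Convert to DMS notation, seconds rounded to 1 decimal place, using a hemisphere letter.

16°59′47.4″ N, 127°26′59.3″ W

Latitude: 0.996500 × 60 = 59.79000′ → 59′, remainder × 60 = 47.400″
Longitude is negative → W; |value| = 127.449800
Lon: 0.449800 × 60 = 26.98800′ → 26′, remainder × 60 = 59.280″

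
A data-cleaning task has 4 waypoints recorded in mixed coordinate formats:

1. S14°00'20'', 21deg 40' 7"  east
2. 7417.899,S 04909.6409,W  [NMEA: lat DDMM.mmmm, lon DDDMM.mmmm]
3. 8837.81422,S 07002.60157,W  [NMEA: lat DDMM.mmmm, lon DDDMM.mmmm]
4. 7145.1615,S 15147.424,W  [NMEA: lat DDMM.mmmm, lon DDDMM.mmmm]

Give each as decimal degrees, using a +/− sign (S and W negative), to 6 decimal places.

1. -14.005556, 21.668611
2. -74.298317, -49.160682
3. -88.630237, -70.043360
4. -71.752692, -151.790400

Point 1:
  φ: 14° + 0/60 + 20/3600 = 14 + 0.000000 + 0.005556 = 14.0055556
  S → negative
  Lon: 21 + 40/60 + 7/3600 = 21.6686111
  E → positive
Point 2:
  φ: degrees = first 2 digits = 74, minutes = 17.899; 74 + 17.899/60 = 74.2983167
  S ⇒ negate
  Lon: degrees = first 3 digits = 49, minutes = 9.6409; 49 + 9.6409/60 = 49.1606817
  W ⇒ negate
Point 3:
  Latitude: split at 2 digits → 88° and 37.81422′; 88 + 37.81422/60 = 88.6302370
  S ⇒ negate
  Longitude: degrees = first 3 digits = 70, minutes = 2.60157; 70 + 2.60157/60 = 70.0433595
  hemisphere W, so the sign is −
Point 4:
  Lat: split at 2 digits → 71° and 45.1615′; 71 + 45.1615/60 = 71.7526917
  S ⇒ negate
  λ: split at 3 digits → 151° and 47.424′; 151 + 47.424/60 = 151.7904000
  W → negative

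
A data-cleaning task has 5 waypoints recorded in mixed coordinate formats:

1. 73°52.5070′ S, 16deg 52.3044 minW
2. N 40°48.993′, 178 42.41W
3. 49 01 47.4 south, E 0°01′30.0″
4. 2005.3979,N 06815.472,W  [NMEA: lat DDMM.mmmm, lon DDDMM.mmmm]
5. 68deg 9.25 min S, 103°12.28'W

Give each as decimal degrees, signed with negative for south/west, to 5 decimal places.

Point 1:
  Lat: 73 + 52.507/60 = 73.875117
  S ⇒ negate
  Longitude: 16 + 52.3044/60 = 16.871740
  W → negative
Point 2:
  Lat: 48.993′ = 0.816550°; total 40.816550
  N ⇒ keep positive
  Lon: 42.41′ = 0.706833°; total 178.706833
  hemisphere W, so the sign is −
Point 3:
  Lat: 1′ + 47.4″ = 1.79000′; 49 + 1.79000/60 = 49.029833
  S → negative
  λ: 1′ + 30″ = 1.50000′; 0 + 1.50000/60 = 0.025000
  E ⇒ keep positive
Point 4:
  Lat: degrees = first 2 digits = 20, minutes = 5.3979; 20 + 5.3979/60 = 20.089965
  N → positive
  Longitude: split at 3 digits → 068° and 15.472′; 68 + 15.472/60 = 68.257867
  W ⇒ negate
Point 5:
  φ: 9.25′ = 0.154167°; total 68.154167
  S ⇒ negate
  Longitude: 103 + 12.28/60 = 103.204667
  hemisphere W, so the sign is −

1. -73.87512, -16.87174
2. 40.81655, -178.70683
3. -49.02983, 0.02500
4. 20.08997, -68.25787
5. -68.15417, -103.20467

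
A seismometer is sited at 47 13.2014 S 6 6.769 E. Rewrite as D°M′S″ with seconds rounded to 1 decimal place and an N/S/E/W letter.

Lat: fractional minutes 0.20140 × 60 = 12.084″
Longitude: 6.76900′ → 6′ and 0.76900 × 60 = 46.140″

47°13′12.1″ S, 6°06′46.1″ E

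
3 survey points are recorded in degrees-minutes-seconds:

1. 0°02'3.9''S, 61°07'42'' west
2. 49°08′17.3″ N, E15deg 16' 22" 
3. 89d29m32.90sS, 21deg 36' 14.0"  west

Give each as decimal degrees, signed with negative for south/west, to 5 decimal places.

Point 1:
  Lat: 0 + 2/60 + 3.9/3600 = 0.034417
  S ⇒ negate
  Longitude: 7′ + 42″ = 7.70000′; 61 + 7.70000/60 = 61.128333
  hemisphere W, so the sign is −
Point 2:
  Latitude: 8′ + 17.3″ = 8.28833′; 49 + 8.28833/60 = 49.138139
  N → positive
  Lon: 15 + 16/60 + 22/3600 = 15.272778
  E → positive
Point 3:
  Latitude: 29′ + 32.9″ = 29.54833′; 89 + 29.54833/60 = 89.492472
  S → negative
  Longitude: 21 + 36/60 + 14/3600 = 21.603889
  hemisphere W, so the sign is −

1. -0.03442, -61.12833
2. 49.13814, 15.27278
3. -89.49247, -21.60389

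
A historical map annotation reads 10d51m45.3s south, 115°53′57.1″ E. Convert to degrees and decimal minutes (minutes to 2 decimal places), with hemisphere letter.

10° 51.76′ S, 115° 53.95′ E

φ: 51 + 45.3/60 = 51.7550′
λ: 53 + 57.1/60 = 53.9517′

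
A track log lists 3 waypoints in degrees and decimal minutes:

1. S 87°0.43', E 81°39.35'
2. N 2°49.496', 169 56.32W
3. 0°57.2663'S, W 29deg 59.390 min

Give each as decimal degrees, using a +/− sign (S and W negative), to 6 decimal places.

1. -87.007167, 81.655833
2. 2.824933, -169.938667
3. -0.954438, -29.989833

Point 1:
  φ: 87 + 0.43/60 = 87.0071667
  S → negative
  Longitude: 39.35′ = 0.655833°; total 81.6558333
  E → positive
Point 2:
  Lat: 49.496′ = 0.824933°; total 2.8249333
  N ⇒ keep positive
  Lon: 169 + 56.32/60 = 169.9386667
  W ⇒ negate
Point 3:
  Lat: 0 + 57.2663/60 = 0.9544383
  hemisphere S, so the sign is −
  Lon: 29 + 59.39/60 = 29.9898333
  W → negative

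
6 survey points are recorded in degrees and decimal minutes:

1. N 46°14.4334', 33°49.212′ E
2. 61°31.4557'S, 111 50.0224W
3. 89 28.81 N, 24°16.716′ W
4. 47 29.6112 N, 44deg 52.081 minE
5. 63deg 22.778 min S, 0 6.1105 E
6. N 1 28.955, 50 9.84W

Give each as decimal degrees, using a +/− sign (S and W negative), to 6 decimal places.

1. 46.240557, 33.820200
2. -61.524262, -111.833707
3. 89.480167, -24.278600
4. 47.493520, 44.868017
5. -63.379633, 0.101842
6. 1.482583, -50.164000

Point 1:
  Latitude: 14.4334′ = 0.240557°; total 46.2405567
  N ⇒ keep positive
  Longitude: 49.212′ = 0.820200°; total 33.8202000
  E ⇒ keep positive
Point 2:
  Lat: 61 + 31.4557/60 = 61.5242617
  hemisphere S, so the sign is −
  λ: 50.0224′ = 0.833707°; total 111.8337067
  W → negative
Point 3:
  Latitude: 89 + 28.81/60 = 89.4801667
  N → positive
  λ: 16.716′ = 0.278600°; total 24.2786000
  hemisphere W, so the sign is −
Point 4:
  Lat: 47 + 29.6112/60 = 47.4935200
  N → positive
  λ: 52.081′ = 0.868017°; total 44.8680167
  E → positive
Point 5:
  Latitude: 22.778′ = 0.379633°; total 63.3796333
  S → negative
  λ: 6.1105′ = 0.101842°; total 0.1018417
  E ⇒ keep positive
Point 6:
  Lat: 1 + 28.955/60 = 1.4825833
  N → positive
  Longitude: 9.84′ = 0.164000°; total 50.1640000
  hemisphere W, so the sign is −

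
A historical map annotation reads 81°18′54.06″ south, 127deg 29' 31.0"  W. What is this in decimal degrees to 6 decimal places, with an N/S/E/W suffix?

Lat: 81 + 18/60 + 54.06/3600 = 81.3150167
λ: 29′ + 31″ = 29.51667′; 127 + 29.51667/60 = 127.4919444

81.315017° S, 127.491944° W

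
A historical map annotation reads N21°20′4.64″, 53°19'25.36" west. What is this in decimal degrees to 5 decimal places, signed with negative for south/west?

21.33462, -53.32371

φ: 20′ + 4.64″ = 20.07733′; 21 + 20.07733/60 = 21.334622
N ⇒ keep positive
λ: 19′ + 25.36″ = 19.42267′; 53 + 19.42267/60 = 53.323711
W ⇒ negate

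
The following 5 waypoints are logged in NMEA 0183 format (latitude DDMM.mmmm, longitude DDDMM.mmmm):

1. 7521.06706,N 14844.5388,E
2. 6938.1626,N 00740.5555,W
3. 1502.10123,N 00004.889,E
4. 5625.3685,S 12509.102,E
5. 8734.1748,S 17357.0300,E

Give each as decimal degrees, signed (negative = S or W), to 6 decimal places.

1. 75.351118, 148.742313
2. 69.636043, -7.675925
3. 15.035021, 0.081483
4. -56.422808, 125.151700
5. -87.569580, 173.950500

Point 1:
  Lat: degrees = first 2 digits = 75, minutes = 21.06706; 75 + 21.06706/60 = 75.3511177
  N ⇒ keep positive
  Lon: degrees = first 3 digits = 148, minutes = 44.5388; 148 + 44.5388/60 = 148.7423133
  E ⇒ keep positive
Point 2:
  φ: split at 2 digits → 69° and 38.1626′; 69 + 38.1626/60 = 69.6360433
  N ⇒ keep positive
  Longitude: degrees = first 3 digits = 7, minutes = 40.5555; 7 + 40.5555/60 = 7.6759250
  hemisphere W, so the sign is −
Point 3:
  Lat: degrees = first 2 digits = 15, minutes = 2.10123; 15 + 2.10123/60 = 15.0350205
  N → positive
  λ: degrees = first 3 digits = 0, minutes = 4.889; 0 + 4.889/60 = 0.0814833
  E → positive
Point 4:
  Lat: degrees = first 2 digits = 56, minutes = 25.3685; 56 + 25.3685/60 = 56.4228083
  S ⇒ negate
  λ: split at 3 digits → 125° and 9.102′; 125 + 9.102/60 = 125.1517000
  E → positive
Point 5:
  Latitude: split at 2 digits → 87° and 34.1748′; 87 + 34.1748/60 = 87.5695800
  hemisphere S, so the sign is −
  λ: degrees = first 3 digits = 173, minutes = 57.03; 173 + 57.03/60 = 173.9505000
  E → positive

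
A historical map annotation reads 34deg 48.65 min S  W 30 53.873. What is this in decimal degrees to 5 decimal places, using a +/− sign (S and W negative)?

-34.81083, -30.89788

Latitude: 34 + 48.65/60 = 34.810833
S ⇒ negate
Longitude: 30 + 53.873/60 = 30.897883
W → negative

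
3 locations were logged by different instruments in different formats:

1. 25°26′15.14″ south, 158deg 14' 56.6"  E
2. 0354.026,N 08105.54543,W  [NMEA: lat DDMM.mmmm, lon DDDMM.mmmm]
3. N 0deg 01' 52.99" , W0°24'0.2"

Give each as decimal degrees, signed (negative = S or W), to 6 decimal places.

1. -25.437539, 158.249056
2. 3.900433, -81.092424
3. 0.031386, -0.400056

Point 1:
  φ: 25 + 26/60 + 15.14/3600 = 25.4375389
  S → negative
  λ: 158° + 14/60 + 56.6/3600 = 158 + 0.233333 + 0.015722 = 158.2490556
  E → positive
Point 2:
  φ: degrees = first 2 digits = 3, minutes = 54.026; 3 + 54.026/60 = 3.9004333
  N → positive
  Longitude: degrees = first 3 digits = 81, minutes = 5.54543; 81 + 5.54543/60 = 81.0924238
  W → negative
Point 3:
  Lat: 0° + 1/60 + 52.99/3600 = 0 + 0.016667 + 0.014719 = 0.0313861
  N ⇒ keep positive
  Lon: 0° + 24/60 + 0.2/3600 = 0 + 0.400000 + 0.000056 = 0.4000556
  hemisphere W, so the sign is −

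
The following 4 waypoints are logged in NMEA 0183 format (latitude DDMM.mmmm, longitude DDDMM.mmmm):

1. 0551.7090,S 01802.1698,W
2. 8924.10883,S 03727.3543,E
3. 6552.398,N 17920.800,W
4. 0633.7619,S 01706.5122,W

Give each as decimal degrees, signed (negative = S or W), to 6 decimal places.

Point 1:
  φ: split at 2 digits → 05° and 51.709′; 5 + 51.709/60 = 5.8618167
  hemisphere S, so the sign is −
  Longitude: split at 3 digits → 018° and 2.1698′; 18 + 2.1698/60 = 18.0361633
  W ⇒ negate
Point 2:
  Latitude: split at 2 digits → 89° and 24.10883′; 89 + 24.10883/60 = 89.4018138
  hemisphere S, so the sign is −
  Lon: split at 3 digits → 037° and 27.3543′; 37 + 27.3543/60 = 37.4559050
  E → positive
Point 3:
  Latitude: split at 2 digits → 65° and 52.398′; 65 + 52.398/60 = 65.8733000
  N ⇒ keep positive
  Lon: split at 3 digits → 179° and 20.8′; 179 + 20.8/60 = 179.3466667
  W ⇒ negate
Point 4:
  Lat: degrees = first 2 digits = 6, minutes = 33.7619; 6 + 33.7619/60 = 6.5626983
  S → negative
  Lon: split at 3 digits → 017° and 6.5122′; 17 + 6.5122/60 = 17.1085367
  hemisphere W, so the sign is −

1. -5.861817, -18.036163
2. -89.401814, 37.455905
3. 65.873300, -179.346667
4. -6.562698, -17.108537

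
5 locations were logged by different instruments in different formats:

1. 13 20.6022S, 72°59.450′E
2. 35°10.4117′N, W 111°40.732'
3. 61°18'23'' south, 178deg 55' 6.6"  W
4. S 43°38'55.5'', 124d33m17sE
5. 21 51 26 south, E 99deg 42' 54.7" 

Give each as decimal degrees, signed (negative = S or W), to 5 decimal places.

Point 1:
  φ: 13 + 20.6022/60 = 13.343370
  S ⇒ negate
  λ: 72 + 59.45/60 = 72.990833
  E → positive
Point 2:
  Lat: 10.4117′ = 0.173528°; total 35.173528
  N → positive
  λ: 40.732′ = 0.678867°; total 111.678867
  W ⇒ negate
Point 3:
  Latitude: 18′ + 23″ = 18.38333′; 61 + 18.38333/60 = 61.306389
  hemisphere S, so the sign is −
  λ: 178° + 55/60 + 6.6/3600 = 178 + 0.916667 + 0.001833 = 178.918500
  W ⇒ negate
Point 4:
  Latitude: 43° + 38/60 + 55.5/3600 = 43 + 0.633333 + 0.015417 = 43.648750
  hemisphere S, so the sign is −
  λ: 124° + 33/60 + 17/3600 = 124 + 0.550000 + 0.004722 = 124.554722
  E ⇒ keep positive
Point 5:
  Lat: 51′ + 26″ = 51.43333′; 21 + 51.43333/60 = 21.857222
  hemisphere S, so the sign is −
  Lon: 99 + 42/60 + 54.7/3600 = 99.715194
  E ⇒ keep positive

1. -13.34337, 72.99083
2. 35.17353, -111.67887
3. -61.30639, -178.91850
4. -43.64875, 124.55472
5. -21.85722, 99.71519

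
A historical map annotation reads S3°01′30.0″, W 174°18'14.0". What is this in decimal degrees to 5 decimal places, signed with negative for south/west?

-3.02500, -174.30389

Latitude: 1′ + 30″ = 1.50000′; 3 + 1.50000/60 = 3.025000
S ⇒ negate
Lon: 174° + 18/60 + 14/3600 = 174 + 0.300000 + 0.003889 = 174.303889
W → negative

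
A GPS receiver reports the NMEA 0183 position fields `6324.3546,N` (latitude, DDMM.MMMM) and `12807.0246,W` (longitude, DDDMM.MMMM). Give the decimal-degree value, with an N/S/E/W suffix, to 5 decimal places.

63.40591° N, 128.11708° W

φ: split at 2 digits → 63° and 24.3546′; 63 + 24.3546/60 = 63.405910
Longitude: degrees = first 3 digits = 128, minutes = 7.0246; 128 + 7.0246/60 = 128.117077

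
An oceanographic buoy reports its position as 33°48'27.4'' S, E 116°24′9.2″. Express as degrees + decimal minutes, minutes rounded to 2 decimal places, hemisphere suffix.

33° 48.46′ S, 116° 24.15′ E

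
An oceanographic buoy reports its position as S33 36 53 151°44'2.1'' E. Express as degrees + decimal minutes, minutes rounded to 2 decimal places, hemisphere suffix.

33° 36.88′ S, 151° 44.04′ E

φ: seconds/60 = 0.88333; minutes = 36 + 0.88333 = 36.8833
λ: seconds/60 = 0.03500; minutes = 44 + 0.03500 = 44.0350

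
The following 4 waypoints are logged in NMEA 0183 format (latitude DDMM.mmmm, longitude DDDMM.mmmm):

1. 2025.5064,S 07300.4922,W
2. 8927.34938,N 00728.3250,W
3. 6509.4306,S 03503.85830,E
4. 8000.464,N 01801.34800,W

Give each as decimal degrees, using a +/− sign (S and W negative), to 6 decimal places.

1. -20.425107, -73.008203
2. 89.455823, -7.472083
3. -65.157177, 35.064305
4. 80.007733, -18.022467

Point 1:
  Lat: split at 2 digits → 20° and 25.5064′; 20 + 25.5064/60 = 20.4251067
  S ⇒ negate
  Lon: degrees = first 3 digits = 73, minutes = 0.4922; 73 + 0.4922/60 = 73.0082033
  W ⇒ negate
Point 2:
  Latitude: degrees = first 2 digits = 89, minutes = 27.34938; 89 + 27.34938/60 = 89.4558230
  N ⇒ keep positive
  λ: degrees = first 3 digits = 7, minutes = 28.325; 7 + 28.325/60 = 7.4720833
  hemisphere W, so the sign is −
Point 3:
  φ: degrees = first 2 digits = 65, minutes = 9.4306; 65 + 9.4306/60 = 65.1571767
  hemisphere S, so the sign is −
  Longitude: degrees = first 3 digits = 35, minutes = 3.8583; 35 + 3.8583/60 = 35.0643050
  E → positive
Point 4:
  Latitude: split at 2 digits → 80° and 0.464′; 80 + 0.464/60 = 80.0077333
  N → positive
  Lon: degrees = first 3 digits = 18, minutes = 1.348; 18 + 1.348/60 = 18.0224667
  hemisphere W, so the sign is −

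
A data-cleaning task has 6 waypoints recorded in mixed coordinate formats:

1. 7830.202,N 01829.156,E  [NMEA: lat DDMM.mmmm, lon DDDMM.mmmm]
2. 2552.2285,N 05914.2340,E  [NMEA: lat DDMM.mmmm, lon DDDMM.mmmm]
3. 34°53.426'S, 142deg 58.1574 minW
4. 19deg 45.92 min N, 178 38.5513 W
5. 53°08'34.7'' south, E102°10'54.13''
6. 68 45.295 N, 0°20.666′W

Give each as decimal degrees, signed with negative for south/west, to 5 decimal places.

1. 78.50337, 18.48593
2. 25.87048, 59.23723
3. -34.89043, -142.96929
4. 19.76533, -178.64252
5. -53.14297, 102.18170
6. 68.75492, -0.34443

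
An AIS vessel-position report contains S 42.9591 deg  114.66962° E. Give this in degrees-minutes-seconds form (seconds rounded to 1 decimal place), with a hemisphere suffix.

Latitude: 0.959100 × 60 = 57.54600′ → 57′, remainder × 60 = 32.760″
Lon: whole degrees 114; 40.17720′ → 40′ and 10.632″

42°57′32.8″ S, 114°40′10.6″ E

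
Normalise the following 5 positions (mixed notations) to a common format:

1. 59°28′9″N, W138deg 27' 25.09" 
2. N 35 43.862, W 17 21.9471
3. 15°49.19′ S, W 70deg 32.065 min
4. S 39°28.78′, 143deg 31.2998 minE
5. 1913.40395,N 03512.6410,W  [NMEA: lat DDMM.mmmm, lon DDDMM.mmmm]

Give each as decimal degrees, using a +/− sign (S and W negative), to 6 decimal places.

1. 59.469167, -138.456969
2. 35.731033, -17.365785
3. -15.819833, -70.534417
4. -39.479667, 143.521663
5. 19.223399, -35.210683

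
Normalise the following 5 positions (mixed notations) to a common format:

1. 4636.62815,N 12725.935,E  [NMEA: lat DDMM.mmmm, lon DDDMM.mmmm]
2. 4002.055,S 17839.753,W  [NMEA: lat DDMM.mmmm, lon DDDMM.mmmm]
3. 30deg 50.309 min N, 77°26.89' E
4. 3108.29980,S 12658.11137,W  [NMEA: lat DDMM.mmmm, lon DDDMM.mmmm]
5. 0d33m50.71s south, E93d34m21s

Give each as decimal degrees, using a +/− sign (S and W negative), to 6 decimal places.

Point 1:
  φ: split at 2 digits → 46° and 36.62815′; 46 + 36.62815/60 = 46.6104692
  N → positive
  Longitude: degrees = first 3 digits = 127, minutes = 25.935; 127 + 25.935/60 = 127.4322500
  E ⇒ keep positive
Point 2:
  Latitude: degrees = first 2 digits = 40, minutes = 2.055; 40 + 2.055/60 = 40.0342500
  hemisphere S, so the sign is −
  Longitude: degrees = first 3 digits = 178, minutes = 39.753; 178 + 39.753/60 = 178.6625500
  W → negative
Point 3:
  Lat: 50.309′ = 0.838483°; total 30.8384833
  N → positive
  Lon: 77 + 26.89/60 = 77.4481667
  E ⇒ keep positive
Point 4:
  Lat: split at 2 digits → 31° and 8.2998′; 31 + 8.2998/60 = 31.1383300
  S → negative
  Longitude: split at 3 digits → 126° and 58.11137′; 126 + 58.11137/60 = 126.9685228
  hemisphere W, so the sign is −
Point 5:
  φ: 0 + 33/60 + 50.71/3600 = 0.5640861
  hemisphere S, so the sign is −
  Longitude: 34′ + 21″ = 34.35000′; 93 + 34.35000/60 = 93.5725000
  E ⇒ keep positive

1. 46.610469, 127.432250
2. -40.034250, -178.662550
3. 30.838483, 77.448167
4. -31.138330, -126.968523
5. -0.564086, 93.572500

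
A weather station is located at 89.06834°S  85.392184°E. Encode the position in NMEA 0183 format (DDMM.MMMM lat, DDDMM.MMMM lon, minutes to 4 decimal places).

8904.1004,S / 08523.5310,E

Latitude: fractional part 0.068340 → 4.100400 minutes
Longitude: 85° + 0.392184 × 60 = 85° 23.531040′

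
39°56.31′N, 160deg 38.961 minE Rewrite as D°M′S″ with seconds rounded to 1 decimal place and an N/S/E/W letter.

φ: 56.31000′ → 56′ and 0.31000 × 60 = 18.600″
Longitude: fractional minutes 0.96100 × 60 = 57.660″

39°56′18.6″ N, 160°38′57.7″ E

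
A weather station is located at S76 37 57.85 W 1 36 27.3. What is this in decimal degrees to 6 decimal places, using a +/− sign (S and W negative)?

-76.632736, -1.607583

φ: 76° + 37/60 + 57.85/3600 = 76 + 0.616667 + 0.016069 = 76.6327361
hemisphere S, so the sign is −
Lon: 1 + 36/60 + 27.3/3600 = 1.6075833
W → negative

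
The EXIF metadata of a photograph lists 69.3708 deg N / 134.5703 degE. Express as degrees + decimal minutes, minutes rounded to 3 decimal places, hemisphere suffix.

Lat: minutes = (69.370800 − 69) × 60 = 22.24800
λ: minutes = (134.570300 − 134) × 60 = 34.21800

69° 22.248′ N, 134° 34.218′ E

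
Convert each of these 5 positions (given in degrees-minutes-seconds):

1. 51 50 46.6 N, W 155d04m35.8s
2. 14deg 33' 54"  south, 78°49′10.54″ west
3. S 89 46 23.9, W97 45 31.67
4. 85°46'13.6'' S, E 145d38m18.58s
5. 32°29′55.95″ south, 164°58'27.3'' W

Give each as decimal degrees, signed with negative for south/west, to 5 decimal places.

1. 51.84628, -155.07661
2. -14.56500, -78.81959
3. -89.77331, -97.75880
4. -85.77044, 145.63849
5. -32.49888, -164.97425

Point 1:
  φ: 50′ + 46.6″ = 50.77667′; 51 + 50.77667/60 = 51.846278
  N → positive
  Longitude: 155 + 4/60 + 35.8/3600 = 155.076611
  W → negative
Point 2:
  Latitude: 33′ + 54″ = 33.90000′; 14 + 33.90000/60 = 14.565000
  S → negative
  Longitude: 49′ + 10.54″ = 49.17567′; 78 + 49.17567/60 = 78.819594
  hemisphere W, so the sign is −
Point 3:
  Lat: 89 + 46/60 + 23.9/3600 = 89.773306
  S → negative
  Lon: 97 + 45/60 + 31.67/3600 = 97.758797
  hemisphere W, so the sign is −
Point 4:
  φ: 46′ + 13.6″ = 46.22667′; 85 + 46.22667/60 = 85.770444
  S ⇒ negate
  λ: 145° + 38/60 + 18.58/3600 = 145 + 0.633333 + 0.005161 = 145.638494
  E → positive
Point 5:
  φ: 32° + 29/60 + 55.95/3600 = 32 + 0.483333 + 0.015542 = 32.498875
  S ⇒ negate
  Lon: 164° + 58/60 + 27.3/3600 = 164 + 0.966667 + 0.007583 = 164.974250
  hemisphere W, so the sign is −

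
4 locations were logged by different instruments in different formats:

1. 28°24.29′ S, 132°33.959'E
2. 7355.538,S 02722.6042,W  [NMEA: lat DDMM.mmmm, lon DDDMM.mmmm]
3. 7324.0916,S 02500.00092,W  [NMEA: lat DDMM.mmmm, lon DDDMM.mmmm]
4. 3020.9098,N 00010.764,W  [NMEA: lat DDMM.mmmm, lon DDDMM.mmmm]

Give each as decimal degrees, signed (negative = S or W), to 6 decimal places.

1. -28.404833, 132.565983
2. -73.925633, -27.376737
3. -73.401527, -25.000015
4. 30.348497, -0.179400

Point 1:
  φ: 28 + 24.29/60 = 28.4048333
  hemisphere S, so the sign is −
  Lon: 33.959′ = 0.565983°; total 132.5659833
  E → positive
Point 2:
  Lat: degrees = first 2 digits = 73, minutes = 55.538; 73 + 55.538/60 = 73.9256333
  hemisphere S, so the sign is −
  λ: degrees = first 3 digits = 27, minutes = 22.6042; 27 + 22.6042/60 = 27.3767367
  hemisphere W, so the sign is −
Point 3:
  Latitude: split at 2 digits → 73° and 24.0916′; 73 + 24.0916/60 = 73.4015267
  hemisphere S, so the sign is −
  Longitude: split at 3 digits → 025° and 0.00092′; 25 + 0.00092/60 = 25.0000153
  W ⇒ negate
Point 4:
  Lat: degrees = first 2 digits = 30, minutes = 20.9098; 30 + 20.9098/60 = 30.3484967
  N ⇒ keep positive
  Longitude: split at 3 digits → 000° and 10.764′; 0 + 10.764/60 = 0.1794000
  hemisphere W, so the sign is −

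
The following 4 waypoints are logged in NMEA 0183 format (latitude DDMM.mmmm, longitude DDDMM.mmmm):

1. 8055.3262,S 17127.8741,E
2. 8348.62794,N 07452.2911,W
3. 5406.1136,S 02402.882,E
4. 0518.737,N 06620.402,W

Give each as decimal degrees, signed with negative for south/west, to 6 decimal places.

Point 1:
  φ: split at 2 digits → 80° and 55.3262′; 80 + 55.3262/60 = 80.9221033
  S ⇒ negate
  Longitude: split at 3 digits → 171° and 27.8741′; 171 + 27.8741/60 = 171.4645683
  E → positive
Point 2:
  Latitude: split at 2 digits → 83° and 48.62794′; 83 + 48.62794/60 = 83.8104657
  N ⇒ keep positive
  Lon: split at 3 digits → 074° and 52.2911′; 74 + 52.2911/60 = 74.8715183
  W ⇒ negate
Point 3:
  φ: degrees = first 2 digits = 54, minutes = 6.1136; 54 + 6.1136/60 = 54.1018933
  hemisphere S, so the sign is −
  Lon: degrees = first 3 digits = 24, minutes = 2.882; 24 + 2.882/60 = 24.0480333
  E → positive
Point 4:
  Lat: degrees = first 2 digits = 5, minutes = 18.737; 5 + 18.737/60 = 5.3122833
  N ⇒ keep positive
  Longitude: split at 3 digits → 066° and 20.402′; 66 + 20.402/60 = 66.3400333
  hemisphere W, so the sign is −

1. -80.922103, 171.464568
2. 83.810466, -74.871518
3. -54.101893, 24.048033
4. 5.312283, -66.340033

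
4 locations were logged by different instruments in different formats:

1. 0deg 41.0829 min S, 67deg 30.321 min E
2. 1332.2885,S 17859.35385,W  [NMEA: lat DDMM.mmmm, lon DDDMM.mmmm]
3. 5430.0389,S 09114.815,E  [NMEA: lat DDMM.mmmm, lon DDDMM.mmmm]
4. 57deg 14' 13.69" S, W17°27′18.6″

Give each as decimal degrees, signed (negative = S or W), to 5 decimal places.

1. -0.68472, 67.50535
2. -13.53814, -178.98923
3. -54.50065, 91.24692
4. -57.23714, -17.45517

Point 1:
  φ: 0 + 41.0829/60 = 0.684715
  hemisphere S, so the sign is −
  Longitude: 67 + 30.321/60 = 67.505350
  E → positive
Point 2:
  Lat: split at 2 digits → 13° and 32.2885′; 13 + 32.2885/60 = 13.538142
  S ⇒ negate
  λ: degrees = first 3 digits = 178, minutes = 59.35385; 178 + 59.35385/60 = 178.989231
  W → negative
Point 3:
  Lat: split at 2 digits → 54° and 30.0389′; 54 + 30.0389/60 = 54.500648
  S ⇒ negate
  Lon: split at 3 digits → 091° and 14.815′; 91 + 14.815/60 = 91.246917
  E → positive
Point 4:
  Lat: 57 + 14/60 + 13.69/3600 = 57.237136
  hemisphere S, so the sign is −
  Lon: 17° + 27/60 + 18.6/3600 = 17 + 0.450000 + 0.005167 = 17.455167
  W → negative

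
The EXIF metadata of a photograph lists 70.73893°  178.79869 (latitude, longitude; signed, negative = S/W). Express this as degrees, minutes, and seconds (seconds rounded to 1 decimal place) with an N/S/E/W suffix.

70°44′20.1″ N, 178°47′55.3″ E

Latitude: whole degrees 70; 44.33580′ → 44′ and 20.148″
Longitude: 0.798690 × 60 = 47.92140′ → 47′, remainder × 60 = 55.284″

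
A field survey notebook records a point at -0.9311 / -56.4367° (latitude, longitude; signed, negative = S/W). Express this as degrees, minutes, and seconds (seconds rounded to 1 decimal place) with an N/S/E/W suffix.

0°55′52.0″ S, 56°26′12.1″ W

Latitude is negative → S; |value| = 0.931100
Lat: 0.931100 × 60 = 55.86600′ → 55′, remainder × 60 = 51.960″
Longitude is negative → W; |value| = 56.436700
Longitude: whole degrees 56; 26.20200′ → 26′ and 12.120″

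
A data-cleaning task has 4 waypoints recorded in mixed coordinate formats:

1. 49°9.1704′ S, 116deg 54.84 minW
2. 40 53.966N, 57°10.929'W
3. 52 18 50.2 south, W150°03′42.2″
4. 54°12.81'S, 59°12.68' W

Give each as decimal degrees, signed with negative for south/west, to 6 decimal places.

1. -49.152840, -116.914000
2. 40.899433, -57.182150
3. -52.313944, -150.061722
4. -54.213500, -59.211333

Point 1:
  φ: 9.1704′ = 0.152840°; total 49.1528400
  hemisphere S, so the sign is −
  Longitude: 116 + 54.84/60 = 116.9140000
  W ⇒ negate
Point 2:
  Lat: 53.966′ = 0.899433°; total 40.8994333
  N → positive
  λ: 10.929′ = 0.182150°; total 57.1821500
  hemisphere W, so the sign is −
Point 3:
  φ: 52 + 18/60 + 50.2/3600 = 52.3139444
  S → negative
  Lon: 150 + 3/60 + 42.2/3600 = 150.0617222
  hemisphere W, so the sign is −
Point 4:
  φ: 54 + 12.81/60 = 54.2135000
  hemisphere S, so the sign is −
  Lon: 59 + 12.68/60 = 59.2113333
  W ⇒ negate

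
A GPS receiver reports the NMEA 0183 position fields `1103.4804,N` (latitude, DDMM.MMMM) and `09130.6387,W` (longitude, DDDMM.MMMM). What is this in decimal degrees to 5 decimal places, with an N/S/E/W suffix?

11.05801° N, 91.51065° W

Latitude: degrees = first 2 digits = 11, minutes = 3.4804; 11 + 3.4804/60 = 11.058007
Lon: split at 3 digits → 091° and 30.6387′; 91 + 30.6387/60 = 91.510645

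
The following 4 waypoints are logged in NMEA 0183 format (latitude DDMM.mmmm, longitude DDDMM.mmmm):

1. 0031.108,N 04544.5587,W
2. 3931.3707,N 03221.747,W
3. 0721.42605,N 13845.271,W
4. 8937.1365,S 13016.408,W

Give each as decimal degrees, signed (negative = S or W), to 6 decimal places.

1. 0.518467, -45.742645
2. 39.522845, -32.362450
3. 7.357101, -138.754517
4. -89.618942, -130.273467

Point 1:
  Latitude: degrees = first 2 digits = 0, minutes = 31.108; 0 + 31.108/60 = 0.5184667
  N → positive
  Longitude: split at 3 digits → 045° and 44.5587′; 45 + 44.5587/60 = 45.7426450
  hemisphere W, so the sign is −
Point 2:
  Latitude: split at 2 digits → 39° and 31.3707′; 39 + 31.3707/60 = 39.5228450
  N ⇒ keep positive
  λ: degrees = first 3 digits = 32, minutes = 21.747; 32 + 21.747/60 = 32.3624500
  hemisphere W, so the sign is −
Point 3:
  Latitude: split at 2 digits → 07° and 21.42605′; 7 + 21.42605/60 = 7.3571008
  N ⇒ keep positive
  Lon: degrees = first 3 digits = 138, minutes = 45.271; 138 + 45.271/60 = 138.7545167
  W → negative
Point 4:
  Latitude: degrees = first 2 digits = 89, minutes = 37.1365; 89 + 37.1365/60 = 89.6189417
  hemisphere S, so the sign is −
  Longitude: split at 3 digits → 130° and 16.408′; 130 + 16.408/60 = 130.2734667
  W → negative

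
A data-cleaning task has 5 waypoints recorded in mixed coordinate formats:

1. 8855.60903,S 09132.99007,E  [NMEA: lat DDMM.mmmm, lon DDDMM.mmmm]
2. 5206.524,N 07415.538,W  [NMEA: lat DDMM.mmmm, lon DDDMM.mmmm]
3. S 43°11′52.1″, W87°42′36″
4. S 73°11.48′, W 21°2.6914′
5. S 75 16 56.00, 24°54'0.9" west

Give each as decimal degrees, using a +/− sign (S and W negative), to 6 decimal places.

1. -88.926817, 91.549835
2. 52.108733, -74.258967
3. -43.197806, -87.710000
4. -73.191333, -21.044857
5. -75.282222, -24.900250

Point 1:
  Lat: split at 2 digits → 88° and 55.60903′; 88 + 55.60903/60 = 88.9268172
  hemisphere S, so the sign is −
  Lon: split at 3 digits → 091° and 32.99007′; 91 + 32.99007/60 = 91.5498345
  E ⇒ keep positive
Point 2:
  Latitude: degrees = first 2 digits = 52, minutes = 6.524; 52 + 6.524/60 = 52.1087333
  N → positive
  λ: degrees = first 3 digits = 74, minutes = 15.538; 74 + 15.538/60 = 74.2589667
  hemisphere W, so the sign is −
Point 3:
  φ: 43° + 11/60 + 52.1/3600 = 43 + 0.183333 + 0.014472 = 43.1978056
  S ⇒ negate
  Lon: 87° + 42/60 + 36/3600 = 87 + 0.700000 + 0.010000 = 87.7100000
  hemisphere W, so the sign is −
Point 4:
  Lat: 73 + 11.48/60 = 73.1913333
  S ⇒ negate
  λ: 2.6914′ = 0.044857°; total 21.0448567
  hemisphere W, so the sign is −
Point 5:
  Lat: 75° + 16/60 + 56/3600 = 75 + 0.266667 + 0.015556 = 75.2822222
  S → negative
  Lon: 54′ + 0.9″ = 54.01500′; 24 + 54.01500/60 = 24.9002500
  W ⇒ negate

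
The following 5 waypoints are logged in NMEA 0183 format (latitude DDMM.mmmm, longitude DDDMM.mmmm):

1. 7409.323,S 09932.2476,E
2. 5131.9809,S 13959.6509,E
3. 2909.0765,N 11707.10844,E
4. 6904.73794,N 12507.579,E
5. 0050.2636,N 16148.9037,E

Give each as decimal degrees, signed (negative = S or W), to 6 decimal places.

Point 1:
  Latitude: degrees = first 2 digits = 74, minutes = 9.323; 74 + 9.323/60 = 74.1553833
  hemisphere S, so the sign is −
  Lon: degrees = first 3 digits = 99, minutes = 32.2476; 99 + 32.2476/60 = 99.5374600
  E → positive
Point 2:
  Latitude: split at 2 digits → 51° and 31.9809′; 51 + 31.9809/60 = 51.5330150
  hemisphere S, so the sign is −
  Lon: split at 3 digits → 139° and 59.6509′; 139 + 59.6509/60 = 139.9941817
  E ⇒ keep positive
Point 3:
  φ: split at 2 digits → 29° and 9.0765′; 29 + 9.0765/60 = 29.1512750
  N → positive
  Lon: degrees = first 3 digits = 117, minutes = 7.10844; 117 + 7.10844/60 = 117.1184740
  E ⇒ keep positive
Point 4:
  Latitude: degrees = first 2 digits = 69, minutes = 4.73794; 69 + 4.73794/60 = 69.0789657
  N ⇒ keep positive
  Longitude: split at 3 digits → 125° and 7.579′; 125 + 7.579/60 = 125.1263167
  E → positive
Point 5:
  φ: split at 2 digits → 00° and 50.2636′; 0 + 50.2636/60 = 0.8377267
  N → positive
  λ: split at 3 digits → 161° and 48.9037′; 161 + 48.9037/60 = 161.8150617
  E ⇒ keep positive

1. -74.155383, 99.537460
2. -51.533015, 139.994182
3. 29.151275, 117.118474
4. 69.078966, 125.126317
5. 0.837727, 161.815062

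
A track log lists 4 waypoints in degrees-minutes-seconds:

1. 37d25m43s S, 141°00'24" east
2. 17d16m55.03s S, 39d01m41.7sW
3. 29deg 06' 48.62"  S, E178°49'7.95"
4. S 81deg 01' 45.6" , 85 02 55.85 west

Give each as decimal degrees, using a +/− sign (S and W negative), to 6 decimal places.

Point 1:
  φ: 25′ + 43″ = 25.71667′; 37 + 25.71667/60 = 37.4286111
  hemisphere S, so the sign is −
  Longitude: 141 + 0/60 + 24/3600 = 141.0066667
  E → positive
Point 2:
  φ: 17° + 16/60 + 55.03/3600 = 17 + 0.266667 + 0.015286 = 17.2819528
  hemisphere S, so the sign is −
  Longitude: 39 + 1/60 + 41.7/3600 = 39.0282500
  W → negative
Point 3:
  φ: 6′ + 48.62″ = 6.81033′; 29 + 6.81033/60 = 29.1135056
  hemisphere S, so the sign is −
  Longitude: 49′ + 7.95″ = 49.13250′; 178 + 49.13250/60 = 178.8188750
  E → positive
Point 4:
  φ: 1′ + 45.6″ = 1.76000′; 81 + 1.76000/60 = 81.0293333
  S ⇒ negate
  Longitude: 2′ + 55.85″ = 2.93083′; 85 + 2.93083/60 = 85.0488472
  hemisphere W, so the sign is −

1. -37.428611, 141.006667
2. -17.281953, -39.028250
3. -29.113506, 178.818875
4. -81.029333, -85.048847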